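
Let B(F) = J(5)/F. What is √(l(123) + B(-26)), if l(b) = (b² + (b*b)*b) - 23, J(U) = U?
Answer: 3*√140906402/26 ≈ 1369.7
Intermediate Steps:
l(b) = -23 + b² + b³ (l(b) = (b² + b²*b) - 23 = (b² + b³) - 23 = -23 + b² + b³)
B(F) = 5/F
√(l(123) + B(-26)) = √((-23 + 123² + 123³) + 5/(-26)) = √((-23 + 15129 + 1860867) + 5*(-1/26)) = √(1875973 - 5/26) = √(48775293/26) = 3*√140906402/26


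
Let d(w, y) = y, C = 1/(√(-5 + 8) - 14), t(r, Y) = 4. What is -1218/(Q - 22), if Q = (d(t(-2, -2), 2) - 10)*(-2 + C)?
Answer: 318507/1417 + 2436*√3/1417 ≈ 227.75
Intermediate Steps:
C = 1/(-14 + √3) (C = 1/(√3 - 14) = 1/(-14 + √3) ≈ -0.081513)
Q = 3200/193 + 8*√3/193 (Q = (2 - 10)*(-2 + (-14/193 - √3/193)) = -8*(-400/193 - √3/193) = 3200/193 + 8*√3/193 ≈ 16.652)
-1218/(Q - 22) = -1218/((3200/193 + 8*√3/193) - 22) = -1218/(-1046/193 + 8*√3/193)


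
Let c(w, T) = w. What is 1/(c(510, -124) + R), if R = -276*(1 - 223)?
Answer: 1/61782 ≈ 1.6186e-5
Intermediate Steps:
R = 61272 (R = -276*(-222) = 61272)
1/(c(510, -124) + R) = 1/(510 + 61272) = 1/61782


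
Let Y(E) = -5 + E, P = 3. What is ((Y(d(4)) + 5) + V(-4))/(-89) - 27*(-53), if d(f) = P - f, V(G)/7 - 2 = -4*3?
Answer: 127430/89 ≈ 1431.8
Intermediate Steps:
V(G) = -70 (V(G) = 14 + 7*(-4*3) = 14 + 7*(-12) = 14 - 84 = -70)
d(f) = 3 - f
((Y(d(4)) + 5) + V(-4))/(-89) - 27*(-53) = (((-5 + (3 - 1*4)) + 5) - 70)/(-89) - 27*(-53) = (((-5 + (3 - 4)) + 5) - 70)*(-1/89) + 1431 = (((-5 - 1) + 5) - 70)*(-1/89) + 1431 = ((-6 + 5) - 70)*(-1/89) + 1431 = (-1 - 70)*(-1/89) + 1431 = -71*(-1/89) + 1431 = 71/89 + 1431 = 127430/89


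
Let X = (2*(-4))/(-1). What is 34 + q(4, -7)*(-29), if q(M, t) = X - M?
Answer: -82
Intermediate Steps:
X = 8 (X = -8*(-1) = 8)
q(M, t) = 8 - M
34 + q(4, -7)*(-29) = 34 + (8 - 1*4)*(-29) = 34 + (8 - 4)*(-29) = 34 + 4*(-29) = 34 - 116 = -82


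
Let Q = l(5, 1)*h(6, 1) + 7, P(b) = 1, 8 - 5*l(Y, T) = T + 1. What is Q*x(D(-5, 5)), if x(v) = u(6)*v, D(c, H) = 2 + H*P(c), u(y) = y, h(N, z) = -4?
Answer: 462/5 ≈ 92.400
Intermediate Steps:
l(Y, T) = 7/5 - T/5 (l(Y, T) = 8/5 - (T + 1)/5 = 8/5 - (1 + T)/5 = 8/5 + (-⅕ - T/5) = 7/5 - T/5)
D(c, H) = 2 + H (D(c, H) = 2 + H*1 = 2 + H)
x(v) = 6*v
Q = 11/5 (Q = (7/5 - ⅕*1)*(-4) + 7 = (7/5 - ⅕)*(-4) + 7 = (6/5)*(-4) + 7 = -24/5 + 7 = 11/5 ≈ 2.2000)
Q*x(D(-5, 5)) = 11*(6*(2 + 5))/5 = 11*(6*7)/5 = (11/5)*42 = 462/5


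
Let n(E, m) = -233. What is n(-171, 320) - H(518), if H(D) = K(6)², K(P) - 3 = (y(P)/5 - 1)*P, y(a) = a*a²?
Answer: -1646786/25 ≈ -65872.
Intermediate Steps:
y(a) = a³
K(P) = 3 + P*(-1 + P³/5) (K(P) = 3 + (P³/5 - 1)*P = 3 + (-1 + P³/5)*P = 3 + P*(-1 + P³/5))
H(D) = 1640961/25 (H(D) = (3 - 1*6 + (⅕)*6⁴)² = (3 - 6 + (⅕)*1296)² = (3 - 6 + 1296/5)² = (1281/5)² = 1640961/25)
n(-171, 320) - H(518) = -233 - 1*1640961/25 = -233 - 1640961/25 = -1646786/25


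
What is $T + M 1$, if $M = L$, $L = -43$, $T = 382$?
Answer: $339$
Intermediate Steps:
$M = -43$
$T + M 1 = 382 - 43 = 339$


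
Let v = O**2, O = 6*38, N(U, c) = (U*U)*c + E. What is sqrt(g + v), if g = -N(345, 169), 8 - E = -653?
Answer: I*sqrt(20063902) ≈ 4479.3*I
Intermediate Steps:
E = 661 (E = 8 - 1*(-653) = 8 + 653 = 661)
N(U, c) = 661 + c*U**2 (N(U, c) = (U*U)*c + 661 = U**2*c + 661 = c*U**2 + 661 = 661 + c*U**2)
O = 228
v = 51984 (v = 228**2 = 51984)
g = -20115886 (g = -(661 + 169*345**2) = -(661 + 169*119025) = -(661 + 20115225) = -1*20115886 = -20115886)
sqrt(g + v) = sqrt(-20115886 + 51984) = sqrt(-20063902) = I*sqrt(20063902)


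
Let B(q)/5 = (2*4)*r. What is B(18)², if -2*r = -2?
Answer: 1600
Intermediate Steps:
r = 1 (r = -½*(-2) = 1)
B(q) = 40 (B(q) = 5*((2*4)*1) = 5*(8*1) = 5*8 = 40)
B(18)² = 40² = 1600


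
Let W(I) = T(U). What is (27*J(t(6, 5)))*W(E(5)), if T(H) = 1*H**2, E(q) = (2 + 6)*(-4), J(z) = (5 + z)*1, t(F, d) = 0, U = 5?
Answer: 3375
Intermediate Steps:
J(z) = 5 + z
E(q) = -32 (E(q) = 8*(-4) = -32)
T(H) = H**2
W(I) = 25 (W(I) = 5**2 = 25)
(27*J(t(6, 5)))*W(E(5)) = (27*(5 + 0))*25 = (27*5)*25 = 135*25 = 3375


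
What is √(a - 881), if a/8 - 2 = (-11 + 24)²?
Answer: √487 ≈ 22.068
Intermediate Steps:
a = 1368 (a = 16 + 8*(-11 + 24)² = 16 + 8*13² = 16 + 8*169 = 16 + 1352 = 1368)
√(a - 881) = √(1368 - 881) = √487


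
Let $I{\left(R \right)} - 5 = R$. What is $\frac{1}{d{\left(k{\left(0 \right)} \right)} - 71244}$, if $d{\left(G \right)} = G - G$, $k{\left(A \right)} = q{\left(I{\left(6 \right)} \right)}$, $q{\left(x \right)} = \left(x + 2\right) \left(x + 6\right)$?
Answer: $- \frac{1}{71244} \approx -1.4036 \cdot 10^{-5}$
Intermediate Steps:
$I{\left(R \right)} = 5 + R$
$q{\left(x \right)} = \left(2 + x\right) \left(6 + x\right)$
$k{\left(A \right)} = 221$ ($k{\left(A \right)} = 12 + \left(5 + 6\right)^{2} + 8 \left(5 + 6\right) = 12 + 11^{2} + 8 \cdot 11 = 12 + 121 + 88 = 221$)
$d{\left(G \right)} = 0$
$\frac{1}{d{\left(k{\left(0 \right)} \right)} - 71244} = \frac{1}{0 - 71244} = \frac{1}{-71244} = - \frac{1}{71244}$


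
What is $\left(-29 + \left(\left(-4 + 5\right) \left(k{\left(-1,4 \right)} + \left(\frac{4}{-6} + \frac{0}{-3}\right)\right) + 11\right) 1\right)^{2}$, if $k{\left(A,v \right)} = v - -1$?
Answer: $\frac{1681}{9} \approx 186.78$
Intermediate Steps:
$k{\left(A,v \right)} = 1 + v$ ($k{\left(A,v \right)} = v + 1 = 1 + v$)
$\left(-29 + \left(\left(-4 + 5\right) \left(k{\left(-1,4 \right)} + \left(\frac{4}{-6} + \frac{0}{-3}\right)\right) + 11\right) 1\right)^{2} = \left(-29 + \left(\left(-4 + 5\right) \left(\left(1 + 4\right) + \left(\frac{4}{-6} + \frac{0}{-3}\right)\right) + 11\right) 1\right)^{2} = \left(-29 + \left(1 \left(5 + \left(4 \left(- \frac{1}{6}\right) + 0 \left(- \frac{1}{3}\right)\right)\right) + 11\right) 1\right)^{2} = \left(-29 + \left(1 \left(5 + \left(- \frac{2}{3} + 0\right)\right) + 11\right) 1\right)^{2} = \left(-29 + \left(1 \left(5 - \frac{2}{3}\right) + 11\right) 1\right)^{2} = \left(-29 + \left(1 \cdot \frac{13}{3} + 11\right) 1\right)^{2} = \left(-29 + \left(\frac{13}{3} + 11\right) 1\right)^{2} = \left(-29 + \frac{46}{3} \cdot 1\right)^{2} = \left(-29 + \frac{46}{3}\right)^{2} = \left(- \frac{41}{3}\right)^{2} = \frac{1681}{9}$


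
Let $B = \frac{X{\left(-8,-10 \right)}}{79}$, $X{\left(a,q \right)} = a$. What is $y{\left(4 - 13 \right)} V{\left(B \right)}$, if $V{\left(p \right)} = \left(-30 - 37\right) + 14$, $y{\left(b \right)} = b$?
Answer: $477$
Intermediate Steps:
$B = - \frac{8}{79} \approx -0.10127$
$V{\left(p \right)} = -53$ ($V{\left(p \right)} = -67 + 14 = -53$)
$y{\left(4 - 13 \right)} V{\left(B \right)} = \left(4 - 13\right) \left(-53\right) = \left(-9\right) \left(-53\right) = 477$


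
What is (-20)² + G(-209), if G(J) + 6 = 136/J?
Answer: 82210/209 ≈ 393.35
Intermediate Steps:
G(J) = -6 + 136/J
(-20)² + G(-209) = (-20)² + (-6 + 136/(-209)) = 400 + (-6 + 136*(-1/209)) = 400 + (-6 - 136/209) = 400 - 1390/209 = 82210/209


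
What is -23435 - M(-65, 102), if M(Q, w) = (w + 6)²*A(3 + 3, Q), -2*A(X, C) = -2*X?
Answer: -93419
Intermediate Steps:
A(X, C) = X (A(X, C) = -(-1)*X = X)
M(Q, w) = 6*(6 + w)² (M(Q, w) = (w + 6)²*(3 + 3) = (6 + w)²*6 = 6*(6 + w)²)
-23435 - M(-65, 102) = -23435 - 6*(6 + 102)² = -23435 - 6*108² = -23435 - 6*11664 = -23435 - 1*69984 = -23435 - 69984 = -93419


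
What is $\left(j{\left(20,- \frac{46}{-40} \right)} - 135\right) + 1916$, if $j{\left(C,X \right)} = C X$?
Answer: $1804$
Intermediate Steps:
$\left(j{\left(20,- \frac{46}{-40} \right)} - 135\right) + 1916 = \left(20 \left(- \frac{46}{-40}\right) - 135\right) + 1916 = \left(20 \left(\left(-46\right) \left(- \frac{1}{40}\right)\right) - 135\right) + 1916 = \left(20 \cdot \frac{23}{20} - 135\right) + 1916 = \left(23 - 135\right) + 1916 = -112 + 1916 = 1804$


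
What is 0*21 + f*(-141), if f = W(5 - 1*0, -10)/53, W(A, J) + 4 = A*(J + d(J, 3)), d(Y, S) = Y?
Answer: 14664/53 ≈ 276.68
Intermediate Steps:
W(A, J) = -4 + 2*A*J (W(A, J) = -4 + A*(J + J) = -4 + A*(2*J) = -4 + 2*A*J)
f = -104/53 (f = (-4 + 2*(5 - 1*0)*(-10))/53 = (-4 + 2*(5 + 0)*(-10))*(1/53) = (-4 + 2*5*(-10))*(1/53) = (-4 - 100)*(1/53) = -104*1/53 = -104/53 ≈ -1.9623)
0*21 + f*(-141) = 0*21 - 104/53*(-141) = 0 + 14664/53 = 14664/53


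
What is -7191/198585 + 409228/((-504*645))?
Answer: -154822579/119548170 ≈ -1.2951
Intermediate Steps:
-7191/198585 + 409228/((-504*645)) = -7191*1/198585 + 409228/(-325080) = -799/22065 + 409228*(-1/325080) = -799/22065 - 102307/81270 = -154822579/119548170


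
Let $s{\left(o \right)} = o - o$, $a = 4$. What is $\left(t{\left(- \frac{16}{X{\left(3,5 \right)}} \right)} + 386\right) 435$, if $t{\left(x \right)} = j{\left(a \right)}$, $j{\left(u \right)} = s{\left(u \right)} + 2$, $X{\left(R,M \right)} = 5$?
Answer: $168780$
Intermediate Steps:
$s{\left(o \right)} = 0$
$j{\left(u \right)} = 2$ ($j{\left(u \right)} = 0 + 2 = 2$)
$t{\left(x \right)} = 2$
$\left(t{\left(- \frac{16}{X{\left(3,5 \right)}} \right)} + 386\right) 435 = \left(2 + 386\right) 435 = 388 \cdot 435 = 168780$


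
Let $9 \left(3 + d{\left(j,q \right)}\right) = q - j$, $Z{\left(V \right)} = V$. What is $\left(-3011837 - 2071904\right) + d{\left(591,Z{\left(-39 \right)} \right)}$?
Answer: $-5083814$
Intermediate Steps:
$d{\left(j,q \right)} = -3 - \frac{j}{9} + \frac{q}{9}$ ($d{\left(j,q \right)} = -3 + \frac{q - j}{9} = -3 - \left(- \frac{q}{9} + \frac{j}{9}\right) = -3 - \frac{j}{9} + \frac{q}{9}$)
$\left(-3011837 - 2071904\right) + d{\left(591,Z{\left(-39 \right)} \right)} = \left(-3011837 - 2071904\right) - 73 = -5083741 - 73 = -5083814$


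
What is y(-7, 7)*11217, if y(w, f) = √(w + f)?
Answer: 0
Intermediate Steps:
y(w, f) = √(f + w)
y(-7, 7)*11217 = √(7 - 7)*11217 = √0*11217 = 0*11217 = 0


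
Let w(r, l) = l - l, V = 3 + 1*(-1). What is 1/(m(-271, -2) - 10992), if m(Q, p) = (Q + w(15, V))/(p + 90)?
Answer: -88/967567 ≈ -9.0950e-5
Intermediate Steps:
V = 2 (V = 3 - 1 = 2)
w(r, l) = 0
m(Q, p) = Q/(90 + p) (m(Q, p) = (Q + 0)/(p + 90) = Q/(90 + p))
1/(m(-271, -2) - 10992) = 1/(-271/(90 - 2) - 10992) = 1/(-271/88 - 10992) = 1/(-967567/88) = -88/967567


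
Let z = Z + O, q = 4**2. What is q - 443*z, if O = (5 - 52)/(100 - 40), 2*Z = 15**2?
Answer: -2968469/60 ≈ -49475.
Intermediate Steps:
q = 16
Z = 225/2 (Z = (1/2)*15**2 = (1/2)*225 = 225/2 ≈ 112.50)
O = -47/60 ≈ -0.78333
z = 6703/60 (z = 225/2 - 47/60 = 6703/60 ≈ 111.72)
q - 443*z = 16 - 443*6703/60 = 16 - 2969429/60 = -2968469/60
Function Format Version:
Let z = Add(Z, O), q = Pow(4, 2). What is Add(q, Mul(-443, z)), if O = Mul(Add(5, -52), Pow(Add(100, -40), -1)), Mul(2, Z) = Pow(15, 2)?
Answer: Rational(-2968469, 60) ≈ -49475.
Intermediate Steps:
q = 16
Z = Rational(225, 2) (Z = Mul(Rational(1, 2), Pow(15, 2)) = Mul(Rational(1, 2), 225) = Rational(225, 2) ≈ 112.50)
O = Rational(-47, 60) (O = Mul(-47, Pow(60, -1)) = Mul(-47, Rational(1, 60)) = Rational(-47, 60) ≈ -0.78333)
z = Rational(6703, 60) (z = Add(Rational(225, 2), Rational(-47, 60)) = Rational(6703, 60) ≈ 111.72)
Add(q, Mul(-443, z)) = Add(16, Mul(-443, Rational(6703, 60))) = Add(16, Rational(-2969429, 60)) = Rational(-2968469, 60)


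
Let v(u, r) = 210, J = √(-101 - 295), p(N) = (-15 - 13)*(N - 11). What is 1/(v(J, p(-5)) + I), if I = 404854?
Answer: 1/405064 ≈ 2.4687e-6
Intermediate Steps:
p(N) = 308 - 28*N (p(N) = -28*(-11 + N) = 308 - 28*N)
J = 6*I*√11 (J = √(-396) = 6*I*√11 ≈ 19.9*I)
1/(v(J, p(-5)) + I) = 1/(210 + 404854) = 1/405064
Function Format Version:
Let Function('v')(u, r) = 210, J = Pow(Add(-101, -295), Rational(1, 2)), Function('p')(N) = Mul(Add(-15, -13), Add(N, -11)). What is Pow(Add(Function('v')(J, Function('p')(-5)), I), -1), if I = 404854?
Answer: Rational(1, 405064) ≈ 2.4687e-6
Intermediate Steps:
Function('p')(N) = Add(308, Mul(-28, N)) (Function('p')(N) = Mul(-28, Add(-11, N)) = Add(308, Mul(-28, N)))
J = Mul(6, I, Pow(11, Rational(1, 2))) (J = Pow(-396, Rational(1, 2)) = Mul(6, I, Pow(11, Rational(1, 2))) ≈ Mul(19.900, I))
Pow(Add(Function('v')(J, Function('p')(-5)), I), -1) = Pow(Add(210, 404854), -1) = Pow(405064, -1) = Rational(1, 405064)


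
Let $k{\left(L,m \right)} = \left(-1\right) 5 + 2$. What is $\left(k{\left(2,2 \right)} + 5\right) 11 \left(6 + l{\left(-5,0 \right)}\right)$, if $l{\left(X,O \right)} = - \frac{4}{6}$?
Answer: $\frac{352}{3} \approx 117.33$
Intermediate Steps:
$l{\left(X,O \right)} = - \frac{2}{3}$ ($l{\left(X,O \right)} = \left(-4\right) \frac{1}{6} = - \frac{2}{3}$)
$k{\left(L,m \right)} = -3$ ($k{\left(L,m \right)} = -5 + 2 = -3$)
$\left(k{\left(2,2 \right)} + 5\right) 11 \left(6 + l{\left(-5,0 \right)}\right) = \left(-3 + 5\right) 11 \left(6 - \frac{2}{3}\right) = 2 \cdot 11 \cdot \frac{16}{3} = 22 \cdot \frac{16}{3} = \frac{352}{3}$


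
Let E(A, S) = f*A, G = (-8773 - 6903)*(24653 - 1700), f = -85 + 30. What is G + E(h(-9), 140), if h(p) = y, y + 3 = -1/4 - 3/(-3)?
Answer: -1439244417/4 ≈ -3.5981e+8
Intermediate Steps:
f = -55
G = -359811228 (G = -15676*22953 = -359811228)
y = -9/4 (y = -3 + (-1/4 - 3/(-3)) = -3 + (-1*1/4 - 3*(-1/3)) = -3 + (-1/4 + 1) = -3 + 3/4 = -9/4 ≈ -2.2500)
h(p) = -9/4
E(A, S) = -55*A
G + E(h(-9), 140) = -359811228 - 55*(-9/4) = -359811228 + 495/4 = -1439244417/4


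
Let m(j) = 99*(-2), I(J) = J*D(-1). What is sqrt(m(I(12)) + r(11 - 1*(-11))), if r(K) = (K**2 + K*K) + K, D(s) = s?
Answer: 6*sqrt(22) ≈ 28.142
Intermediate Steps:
I(J) = -J (I(J) = J*(-1) = -J)
m(j) = -198
r(K) = K + 2*K**2 (r(K) = (K**2 + K**2) + K = 2*K**2 + K = K + 2*K**2)
sqrt(m(I(12)) + r(11 - 1*(-11))) = sqrt(-198 + (11 - 1*(-11))*(1 + 2*(11 - 1*(-11)))) = sqrt(-198 + (11 + 11)*(1 + 2*(11 + 11))) = sqrt(-198 + 22*(1 + 2*22)) = sqrt(-198 + 22*(1 + 44)) = sqrt(-198 + 22*45) = sqrt(-198 + 990) = sqrt(792) = 6*sqrt(22)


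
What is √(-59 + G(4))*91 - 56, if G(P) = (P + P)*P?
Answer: -56 + 273*I*√3 ≈ -56.0 + 472.85*I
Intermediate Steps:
G(P) = 2*P² (G(P) = (2*P)*P = 2*P²)
√(-59 + G(4))*91 - 56 = √(-59 + 2*4²)*91 - 56 = √(-59 + 2*16)*91 - 56 = √(-59 + 32)*91 - 56 = √(-27)*91 - 56 = (3*I*√3)*91 - 56 = 273*I*√3 - 56 = -56 + 273*I*√3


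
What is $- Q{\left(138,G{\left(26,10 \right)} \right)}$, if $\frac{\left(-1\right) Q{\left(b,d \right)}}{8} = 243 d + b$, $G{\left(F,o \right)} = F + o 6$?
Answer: $168288$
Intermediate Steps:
$G{\left(F,o \right)} = F + 6 o$
$Q{\left(b,d \right)} = - 1944 d - 8 b$ ($Q{\left(b,d \right)} = - 8 \left(243 d + b\right) = - 8 \left(b + 243 d\right) = - 1944 d - 8 b$)
$- Q{\left(138,G{\left(26,10 \right)} \right)} = - (- 1944 \left(26 + 6 \cdot 10\right) - 1104) = - (- 1944 \left(26 + 60\right) - 1104) = - (\left(-1944\right) 86 - 1104) = - (-167184 - 1104) = \left(-1\right) \left(-168288\right) = 168288$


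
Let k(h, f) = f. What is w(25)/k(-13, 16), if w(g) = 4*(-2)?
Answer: -1/2 ≈ -0.50000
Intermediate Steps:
w(g) = -8
w(25)/k(-13, 16) = -8/16 = -8*1/16 = -1/2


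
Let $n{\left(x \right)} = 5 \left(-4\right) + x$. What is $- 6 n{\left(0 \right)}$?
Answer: $120$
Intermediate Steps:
$n{\left(x \right)} = -20 + x$
$- 6 n{\left(0 \right)} = - 6 \left(-20 + 0\right) = \left(-6\right) \left(-20\right) = 120$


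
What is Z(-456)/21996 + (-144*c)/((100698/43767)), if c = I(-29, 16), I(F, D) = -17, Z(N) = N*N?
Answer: 846732808/788801 ≈ 1073.4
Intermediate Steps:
Z(N) = N**2
c = -17
Z(-456)/21996 + (-144*c)/((100698/43767)) = (-456)**2/21996 + (-144*(-17))/((100698/43767)) = 207936*(1/21996) + 2448/((100698*(1/43767))) = 5776/611 + 2448/(33566/14589) = 5776/611 + 2448*(14589/33566) = 5776/611 + 17856936/16783 = 846732808/788801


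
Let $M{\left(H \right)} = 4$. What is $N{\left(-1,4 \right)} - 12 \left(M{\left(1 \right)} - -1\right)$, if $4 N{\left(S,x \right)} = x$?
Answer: $-59$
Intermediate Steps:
$N{\left(S,x \right)} = \frac{x}{4}$
$N{\left(-1,4 \right)} - 12 \left(M{\left(1 \right)} - -1\right) = \frac{1}{4} \cdot 4 - 12 \left(4 - -1\right) = 1 - 12 \left(4 + 1\right) = 1 - 60 = -59$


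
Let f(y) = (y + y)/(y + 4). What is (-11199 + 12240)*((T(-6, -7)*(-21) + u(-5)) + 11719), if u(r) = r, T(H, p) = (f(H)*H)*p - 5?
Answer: 6794607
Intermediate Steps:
f(y) = 2*y/(4 + y) (f(y) = (2*y)/(4 + y) = 2*y/(4 + y))
T(H, p) = -5 + 2*p*H²/(4 + H) (T(H, p) = ((2*H/(4 + H))*H)*p - 5 = (2*H²/(4 + H))*p - 5 = 2*p*H²/(4 + H) - 5 = -5 + 2*p*H²/(4 + H))
(-11199 + 12240)*((T(-6, -7)*(-21) + u(-5)) + 11719) = (-11199 + 12240)*((((-20 - 5*(-6) + 2*(-7)*(-6)²)/(4 - 6))*(-21) - 5) + 11719) = 1041*((((-20 + 30 + 2*(-7)*36)/(-2))*(-21) - 5) + 11719) = 1041*((-(-20 + 30 - 504)/2*(-21) - 5) + 11719) = 1041*((-½*(-494)*(-21) - 5) + 11719) = 1041*((247*(-21) - 5) + 11719) = 1041*((-5187 - 5) + 11719) = 1041*(-5192 + 11719) = 1041*6527 = 6794607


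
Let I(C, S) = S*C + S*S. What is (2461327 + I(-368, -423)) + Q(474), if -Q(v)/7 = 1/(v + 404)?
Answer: 2454817753/878 ≈ 2.7959e+6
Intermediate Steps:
I(C, S) = S² + C*S (I(C, S) = C*S + S² = S² + C*S)
Q(v) = -7/(404 + v) (Q(v) = -7/(v + 404) = -7/(404 + v))
(2461327 + I(-368, -423)) + Q(474) = (2461327 - 423*(-368 - 423)) - 7/(404 + 474) = (2461327 - 423*(-791)) - 7/878 = (2461327 + 334593) - 7*1/878 = 2795920 - 7/878 = 2454817753/878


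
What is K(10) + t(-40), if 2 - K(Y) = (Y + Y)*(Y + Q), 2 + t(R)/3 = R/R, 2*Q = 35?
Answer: -551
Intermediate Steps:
Q = 35/2 (Q = (1/2)*35 = 35/2 ≈ 17.500)
t(R) = -3 (t(R) = -6 + 3*(R/R) = -6 + 3*1 = -6 + 3 = -3)
K(Y) = 2 - 2*Y*(35/2 + Y) (K(Y) = 2 - (Y + Y)*(Y + 35/2) = 2 - 2*Y*(35/2 + Y))
K(10) + t(-40) = (2 - 35*10 - 2*10**2) - 3 = (2 - 350 - 2*100) - 3 = (2 - 350 - 200) - 3 = -548 - 3 = -551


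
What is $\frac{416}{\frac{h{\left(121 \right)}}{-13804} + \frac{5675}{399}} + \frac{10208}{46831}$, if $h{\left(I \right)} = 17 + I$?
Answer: $\frac{7721451176480}{261861015727} \approx 29.487$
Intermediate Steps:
$\frac{416}{\frac{h{\left(121 \right)}}{-13804} + \frac{5675}{399}} + \frac{10208}{46831} = \frac{416}{\frac{17 + 121}{-13804} + \frac{5675}{399}} + \frac{10208}{46831} = \frac{416}{138 \left(- \frac{1}{13804}\right) + 5675 \cdot \frac{1}{399}} + 10208 \cdot \frac{1}{46831} = \frac{416}{- \frac{69}{6902} + \frac{5675}{399}} + \frac{10208}{46831} = \frac{416}{\frac{5591617}{393414}} + \frac{10208}{46831} = 416 \cdot \frac{393414}{5591617} + \frac{10208}{46831} = \frac{163660224}{5591617} + \frac{10208}{46831} = \frac{7721451176480}{261861015727}$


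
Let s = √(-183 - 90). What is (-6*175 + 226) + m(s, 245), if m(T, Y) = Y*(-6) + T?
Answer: -2294 + I*√273 ≈ -2294.0 + 16.523*I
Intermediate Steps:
s = I*√273 (s = √(-273) = I*√273 ≈ 16.523*I)
m(T, Y) = T - 6*Y (m(T, Y) = -6*Y + T = T - 6*Y)
(-6*175 + 226) + m(s, 245) = (-6*175 + 226) + (I*√273 - 6*245) = (-1050 + 226) + (I*√273 - 1470) = -824 + (-1470 + I*√273) = -2294 + I*√273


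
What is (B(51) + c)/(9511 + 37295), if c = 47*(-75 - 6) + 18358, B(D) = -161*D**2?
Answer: -202105/23403 ≈ -8.6359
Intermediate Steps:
c = 14551 (c = 47*(-81) + 18358 = -3807 + 18358 = 14551)
(B(51) + c)/(9511 + 37295) = (-161*51**2 + 14551)/(9511 + 37295) = (-161*2601 + 14551)/46806 = (-418761 + 14551)*(1/46806) = -404210*1/46806 = -202105/23403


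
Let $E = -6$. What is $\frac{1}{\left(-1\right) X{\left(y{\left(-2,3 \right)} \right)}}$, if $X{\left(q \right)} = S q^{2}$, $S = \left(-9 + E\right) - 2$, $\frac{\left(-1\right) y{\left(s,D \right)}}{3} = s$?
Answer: $\frac{1}{612} \approx 0.001634$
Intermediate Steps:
$y{\left(s,D \right)} = - 3 s$
$S = -17$ ($S = \left(-9 - 6\right) - 2 = -15 - 2 = -17$)
$X{\left(q \right)} = - 17 q^{2}$
$\frac{1}{\left(-1\right) X{\left(y{\left(-2,3 \right)} \right)}} = \frac{1}{\left(-1\right) \left(- 17 \left(\left(-3\right) \left(-2\right)\right)^{2}\right)} = \frac{1}{\left(-1\right) \left(- 17 \cdot 6^{2}\right)} = \frac{1}{\left(-1\right) \left(\left(-17\right) 36\right)} = \frac{1}{\left(-1\right) \left(-612\right)} = \frac{1}{612}$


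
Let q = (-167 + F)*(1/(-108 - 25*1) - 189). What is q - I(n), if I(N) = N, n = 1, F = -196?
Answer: 9124961/133 ≈ 68609.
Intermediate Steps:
q = 9125094/133 (q = (-167 - 196)*(1/(-108 - 25*1) - 189) = -363*(1/(-108 - 25) - 189) = -363*(1/(-133) - 189) = -363*(-1/133 - 189) = -363*(-25138/133) = 9125094/133 ≈ 68610.)
q - I(n) = 9125094/133 - 1*1 = 9125094/133 - 1 = 9124961/133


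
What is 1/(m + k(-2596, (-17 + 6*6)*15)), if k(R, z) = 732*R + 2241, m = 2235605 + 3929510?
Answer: 1/4267084 ≈ 2.3435e-7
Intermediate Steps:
m = 6165115
k(R, z) = 2241 + 732*R
1/(m + k(-2596, (-17 + 6*6)*15)) = 1/(6165115 + (2241 + 732*(-2596))) = 1/(6165115 + (2241 - 1900272)) = 1/(6165115 - 1898031) = 1/4267084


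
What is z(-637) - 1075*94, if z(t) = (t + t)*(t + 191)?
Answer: 467154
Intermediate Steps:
z(t) = 2*t*(191 + t) (z(t) = (2*t)*(191 + t) = 2*t*(191 + t))
z(-637) - 1075*94 = 2*(-637)*(191 - 637) - 1075*94 = 2*(-637)*(-446) - 101050 = 568204 - 101050 = 467154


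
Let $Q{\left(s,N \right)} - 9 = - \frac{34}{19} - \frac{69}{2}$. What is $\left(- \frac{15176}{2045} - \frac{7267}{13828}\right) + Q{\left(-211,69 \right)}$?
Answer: $- \frac{18931857927}{537286940} \approx -35.236$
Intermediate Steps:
$Q{\left(s,N \right)} = - \frac{1037}{38}$ ($Q{\left(s,N \right)} = 9 - \left(\frac{34}{19} + \frac{69}{2}\right) = 9 - \frac{1379}{38} = - \frac{1037}{38}$)
$\left(- \frac{15176}{2045} - \frac{7267}{13828}\right) + Q{\left(-211,69 \right)} = \left(- \frac{15176}{2045} - \frac{7267}{13828}\right) - \frac{1037}{38} = - \frac{224714743}{28278260} - \frac{1037}{38} = - \frac{18931857927}{537286940}$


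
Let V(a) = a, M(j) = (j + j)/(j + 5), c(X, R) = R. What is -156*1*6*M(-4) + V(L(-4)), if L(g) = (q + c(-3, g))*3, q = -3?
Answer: 7467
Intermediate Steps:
M(j) = 2*j/(5 + j) (M(j) = (2*j)/(5 + j) = 2*j/(5 + j))
L(g) = -9 + 3*g (L(g) = (-3 + g)*3 = -9 + 3*g)
-156*1*6*M(-4) + V(L(-4)) = -156*1*6*2*(-4)/(5 - 4) + (-9 + 3*(-4)) = -936*2*(-4)/1 + (-9 - 12) = -936*2*(-4)*1 - 21 = -936*(-8) - 21 = -156*(-48) - 21 = 7488 - 21 = 7467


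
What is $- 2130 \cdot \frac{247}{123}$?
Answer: $- \frac{175370}{41} \approx -4277.3$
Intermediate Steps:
$- 2130 \cdot \frac{247}{123} = - 2130 \cdot 247 \cdot \frac{1}{123} = \left(-2130\right) \frac{247}{123} = - \frac{175370}{41}$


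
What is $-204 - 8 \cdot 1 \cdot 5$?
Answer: $-244$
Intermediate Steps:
$-204 - 8 \cdot 1 \cdot 5 = -204 - 8 \cdot 5 = -204 - 40 = -244$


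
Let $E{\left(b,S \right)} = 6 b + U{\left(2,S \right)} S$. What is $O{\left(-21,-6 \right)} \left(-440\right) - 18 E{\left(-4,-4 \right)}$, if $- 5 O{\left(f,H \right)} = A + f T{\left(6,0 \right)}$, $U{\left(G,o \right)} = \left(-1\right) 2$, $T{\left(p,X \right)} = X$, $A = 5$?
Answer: $728$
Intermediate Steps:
$U{\left(G,o \right)} = -2$
$O{\left(f,H \right)} = -1$ ($O{\left(f,H \right)} = - \frac{5 + f 0}{5} = - \frac{5 + 0}{5} = \left(- \frac{1}{5}\right) 5 = -1$)
$E{\left(b,S \right)} = - 2 S + 6 b$ ($E{\left(b,S \right)} = 6 b - 2 S = - 2 S + 6 b$)
$O{\left(-21,-6 \right)} \left(-440\right) - 18 E{\left(-4,-4 \right)} = \left(-1\right) \left(-440\right) - 18 \left(\left(-2\right) \left(-4\right) + 6 \left(-4\right)\right) = 440 - 18 \left(8 - 24\right) = 440 - -288 = 440 + 288 = 728$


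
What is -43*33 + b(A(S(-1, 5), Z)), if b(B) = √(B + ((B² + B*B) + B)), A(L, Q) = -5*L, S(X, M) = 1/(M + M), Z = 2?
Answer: -1419 + I*√2/2 ≈ -1419.0 + 0.70711*I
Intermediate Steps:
S(X, M) = 1/(2*M)
b(B) = √(2*B + 2*B²) (b(B) = √(B + ((B² + B²) + B)) = √(B + (2*B² + B)) = √(B + (B + 2*B²)) = √(2*B + 2*B²))
-43*33 + b(A(S(-1, 5), Z)) = -43*33 + √2*√((-5/(2*5))*(1 - 5/(2*5))) = -1419 + √2*√((-5/(2*5))*(1 - 5/(2*5))) = -1419 + √2*√((-5*⅒)*(1 - 5*⅒)) = -1419 + √2*√(-(1 - ½)/2) = -1419 + √2*√(-½*½) = -1419 + √2*√(-¼) = -1419 + √2*(I/2) = -1419 + I*√2/2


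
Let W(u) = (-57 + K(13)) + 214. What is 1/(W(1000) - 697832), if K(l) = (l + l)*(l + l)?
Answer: -1/696999 ≈ -1.4347e-6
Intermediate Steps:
K(l) = 4*l² (K(l) = (2*l)*(2*l) = 4*l²)
W(u) = 833 (W(u) = (-57 + 4*13²) + 214 = (-57 + 4*169) + 214 = (-57 + 676) + 214 = 619 + 214 = 833)
1/(W(1000) - 697832) = 1/(833 - 697832) = 1/(-696999) = -1/696999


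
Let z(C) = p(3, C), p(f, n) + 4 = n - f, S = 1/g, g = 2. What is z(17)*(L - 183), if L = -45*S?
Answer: -2055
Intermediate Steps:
S = ½ (S = 1/2 = ½ ≈ 0.50000)
p(f, n) = -4 + n - f (p(f, n) = -4 + (n - f) = -4 + n - f)
z(C) = -7 + C (z(C) = -4 + C - 1*3 = -4 + C - 3 = -7 + C)
L = -45/2 (L = -45*½ = -45/2 ≈ -22.500)
z(17)*(L - 183) = (-7 + 17)*(-45/2 - 183) = 10*(-411/2) = -2055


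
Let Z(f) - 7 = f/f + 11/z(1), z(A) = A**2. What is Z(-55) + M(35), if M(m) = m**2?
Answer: 1244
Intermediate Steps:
Z(f) = 19 (Z(f) = 7 + (f/f + 11/(1**2)) = 7 + (1 + 11/1) = 7 + (1 + 11*1) = 7 + (1 + 11) = 7 + 12 = 19)
Z(-55) + M(35) = 19 + 35**2 = 19 + 1225 = 1244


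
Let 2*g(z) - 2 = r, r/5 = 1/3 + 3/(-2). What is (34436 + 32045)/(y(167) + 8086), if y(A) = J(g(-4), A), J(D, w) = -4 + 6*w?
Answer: 66481/9084 ≈ 7.3185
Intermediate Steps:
r = -35/6 (r = 5*(1/3 + 3/(-2)) = 5*(1*(⅓) + 3*(-½)) = 5*(⅓ - 3/2) = 5*(-7/6) = -35/6 ≈ -5.8333)
g(z) = -23/12 (g(z) = 1 + (½)*(-35/6) = 1 - 35/12 = -23/12)
y(A) = -4 + 6*A
(34436 + 32045)/(y(167) + 8086) = (34436 + 32045)/((-4 + 6*167) + 8086) = 66481/((-4 + 1002) + 8086) = 66481/(998 + 8086) = 66481/9084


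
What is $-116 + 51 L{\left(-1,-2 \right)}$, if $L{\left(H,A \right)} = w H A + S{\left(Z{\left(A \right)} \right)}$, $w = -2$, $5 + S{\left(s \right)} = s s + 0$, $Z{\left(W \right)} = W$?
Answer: $-371$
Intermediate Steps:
$S{\left(s \right)} = -5 + s^{2}$ ($S{\left(s \right)} = -5 + \left(s s + 0\right) = -5 + \left(s^{2} + 0\right) = -5 + s^{2}$)
$L{\left(H,A \right)} = -5 + A^{2} - 2 A H$ ($L{\left(H,A \right)} = - 2 H A + \left(-5 + A^{2}\right) = - 2 A H + \left(-5 + A^{2}\right) = -5 + A^{2} - 2 A H$)
$-116 + 51 L{\left(-1,-2 \right)} = -116 + 51 \left(-5 + \left(-2\right)^{2} - \left(-4\right) \left(-1\right)\right) = -116 + 51 \left(-5 + 4 - 4\right) = -116 + 51 \left(-5\right) = -116 - 255 = -371$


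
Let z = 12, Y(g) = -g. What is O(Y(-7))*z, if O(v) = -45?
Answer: -540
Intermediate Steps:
O(Y(-7))*z = -45*12 = -540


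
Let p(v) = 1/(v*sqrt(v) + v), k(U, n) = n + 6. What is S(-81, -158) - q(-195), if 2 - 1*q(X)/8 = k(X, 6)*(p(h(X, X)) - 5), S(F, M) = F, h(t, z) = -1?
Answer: -625 + 48*I ≈ -625.0 + 48.0*I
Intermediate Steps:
k(U, n) = 6 + n
p(v) = 1/(v + v**(3/2)) (p(v) = 1/(v**(3/2) + v) = 1/(v + v**(3/2)))
q(X) = 496 - 48*(-1 + I) (q(X) = 16 - 8*(6 + 6)*(1/(-1 + (-1)**(3/2)) - 5) = 16 - 96*(1/(-1 - I) - 5) = 16 - 96*((-1 + I)/2 - 5) = 16 - 96*(-5 + (-1 + I)/2) = 16 - 8*(-60 + 6*(-1 + I)) = 16 + (480 - 48*(-1 + I)) = 496 - 48*(-1 + I))
S(-81, -158) - q(-195) = -81 - (544 - 48*I) = -81 + (-544 + 48*I) = -625 + 48*I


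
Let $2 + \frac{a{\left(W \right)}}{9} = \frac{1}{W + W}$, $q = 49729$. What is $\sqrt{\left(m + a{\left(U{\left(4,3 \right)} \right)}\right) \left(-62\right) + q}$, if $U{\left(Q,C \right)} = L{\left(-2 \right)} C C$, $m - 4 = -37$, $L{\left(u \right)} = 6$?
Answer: $\frac{\sqrt{1903890}}{6} \approx 229.97$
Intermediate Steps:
$m = -33$ ($m = 4 - 37 = -33$)
$U{\left(Q,C \right)} = 6 C^{2}$ ($U{\left(Q,C \right)} = 6 C C = 6 C^{2}$)
$a{\left(W \right)} = -18 + \frac{9}{2 W}$ ($a{\left(W \right)} = -18 + \frac{9}{W + W} = -18 + \frac{9}{2 W}$)
$\sqrt{\left(m + a{\left(U{\left(4,3 \right)} \right)}\right) \left(-62\right) + q} = \sqrt{\left(-33 - \left(18 - \frac{9}{2 \cdot 6 \cdot 3^{2}}\right)\right) \left(-62\right) + 49729} = \sqrt{\left(-33 - \left(18 - \frac{9}{2 \cdot 6 \cdot 9}\right)\right) \left(-62\right) + 49729} = \sqrt{\left(-33 - \left(18 - \frac{9}{2 \cdot 54}\right)\right) \left(-62\right) + 49729} = \sqrt{\left(-33 + \left(-18 + \frac{9}{2} \cdot \frac{1}{54}\right)\right) \left(-62\right) + 49729} = \sqrt{\left(-33 + \left(-18 + \frac{1}{12}\right)\right) \left(-62\right) + 49729} = \sqrt{\left(-33 - \frac{215}{12}\right) \left(-62\right) + 49729} = \sqrt{\left(- \frac{611}{12}\right) \left(-62\right) + 49729} = \sqrt{\frac{18941}{6} + 49729} = \sqrt{\frac{317315}{6}} = \frac{\sqrt{1903890}}{6}$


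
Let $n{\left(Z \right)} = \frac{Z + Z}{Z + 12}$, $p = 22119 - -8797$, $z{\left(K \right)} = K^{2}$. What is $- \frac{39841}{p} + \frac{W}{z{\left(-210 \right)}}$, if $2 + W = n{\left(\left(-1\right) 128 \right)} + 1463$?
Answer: $- \frac{3102549767}{2471154525} \approx -1.2555$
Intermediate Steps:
$p = 30916$ ($p = 22119 + 8797 = 30916$)
$n{\left(Z \right)} = \frac{2 Z}{12 + Z}$
$W = \frac{42433}{29}$ ($W = -2 + \left(\frac{2 \left(\left(-1\right) 128\right)}{12 - 128} + 1463\right) = -2 + \left(2 \left(-128\right) \frac{1}{12 - 128} + 1463\right) = -2 + \left(2 \left(-128\right) \frac{1}{-116} + 1463\right) = -2 + \left(2 \left(-128\right) \left(- \frac{1}{116}\right) + 1463\right) = -2 + \left(\frac{64}{29} + 1463\right) = -2 + \frac{42491}{29} = \frac{42433}{29} \approx 1463.2$)
$- \frac{39841}{p} + \frac{W}{z{\left(-210 \right)}} = - \frac{39841}{30916} + \frac{42433}{29 \left(-210\right)^{2}} = \left(-39841\right) \frac{1}{30916} + \frac{42433}{29 \cdot 44100} = - \frac{39841}{30916} + \frac{42433}{29} \cdot \frac{1}{44100} = - \frac{39841}{30916} + \frac{42433}{1278900} = - \frac{3102549767}{2471154525}$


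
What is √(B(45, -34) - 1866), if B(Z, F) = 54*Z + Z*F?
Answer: I*√966 ≈ 31.081*I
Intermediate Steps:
B(Z, F) = 54*Z + F*Z
√(B(45, -34) - 1866) = √(45*(54 - 34) - 1866) = √(45*20 - 1866) = √(900 - 1866) = √(-966) = I*√966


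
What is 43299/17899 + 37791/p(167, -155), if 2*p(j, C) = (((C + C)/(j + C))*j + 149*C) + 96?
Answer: -1021256487/2933270221 ≈ -0.34816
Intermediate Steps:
p(j, C) = 48 + 149*C/2 + C*j/(C + j) (p(j, C) = ((((C + C)/(j + C))*j + 149*C) + 96)/2 = ((((2*C)/(C + j))*j + 149*C) + 96)/2 = (((2*C/(C + j))*j + 149*C) + 96)/2 = ((2*C*j/(C + j) + 149*C) + 96)/2 = ((149*C + 2*C*j/(C + j)) + 96)/2 = (96 + 149*C + 2*C*j/(C + j))/2 = 48 + 149*C/2 + C*j/(C + j))
43299/17899 + 37791/p(167, -155) = 43299/17899 + 37791/(((96*(-155) + 96*167 + 149*(-155)² + 151*(-155)*167)/(2*(-155 + 167)))) = 43299*(1/17899) + 37791/(((½)*(-14880 + 16032 + 149*24025 - 3908635)/12)) = 43299/17899 + 37791/(((½)*(1/12)*(-14880 + 16032 + 3579725 - 3908635))) = 43299/17899 + 37791/(((½)*(1/12)*(-327758))) = 43299/17899 + 37791/(-163879/12) = 43299/17899 + 37791*(-12/163879) = 43299/17899 - 453492/163879 = -1021256487/2933270221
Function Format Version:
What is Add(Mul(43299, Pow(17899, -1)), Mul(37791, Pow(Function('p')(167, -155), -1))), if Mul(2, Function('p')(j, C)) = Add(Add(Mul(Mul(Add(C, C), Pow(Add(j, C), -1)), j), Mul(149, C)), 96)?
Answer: Rational(-1021256487, 2933270221) ≈ -0.34816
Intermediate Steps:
Function('p')(j, C) = Add(48, Mul(Rational(149, 2), C), Mul(C, j, Pow(Add(C, j), -1))) (Function('p')(j, C) = Mul(Rational(1, 2), Add(Add(Mul(Mul(Add(C, C), Pow(Add(j, C), -1)), j), Mul(149, C)), 96)) = Mul(Rational(1, 2), Add(Add(Mul(Mul(Mul(2, C), Pow(Add(C, j), -1)), j), Mul(149, C)), 96)) = Mul(Rational(1, 2), Add(Add(Mul(Mul(2, C, Pow(Add(C, j), -1)), j), Mul(149, C)), 96)) = Mul(Rational(1, 2), Add(Add(Mul(2, C, j, Pow(Add(C, j), -1)), Mul(149, C)), 96)) = Mul(Rational(1, 2), Add(Add(Mul(149, C), Mul(2, C, j, Pow(Add(C, j), -1))), 96)) = Mul(Rational(1, 2), Add(96, Mul(149, C), Mul(2, C, j, Pow(Add(C, j), -1)))) = Add(48, Mul(Rational(149, 2), C), Mul(C, j, Pow(Add(C, j), -1))))
Add(Mul(43299, Pow(17899, -1)), Mul(37791, Pow(Function('p')(167, -155), -1))) = Add(Mul(43299, Pow(17899, -1)), Mul(37791, Pow(Mul(Rational(1, 2), Pow(Add(-155, 167), -1), Add(Mul(96, -155), Mul(96, 167), Mul(149, Pow(-155, 2)), Mul(151, -155, 167))), -1))) = Add(Mul(43299, Rational(1, 17899)), Mul(37791, Pow(Mul(Rational(1, 2), Pow(12, -1), Add(-14880, 16032, Mul(149, 24025), -3908635)), -1))) = Add(Rational(43299, 17899), Mul(37791, Pow(Mul(Rational(1, 2), Rational(1, 12), Add(-14880, 16032, 3579725, -3908635)), -1))) = Add(Rational(43299, 17899), Mul(37791, Pow(Mul(Rational(1, 2), Rational(1, 12), -327758), -1))) = Add(Rational(43299, 17899), Mul(37791, Pow(Rational(-163879, 12), -1))) = Add(Rational(43299, 17899), Mul(37791, Rational(-12, 163879))) = Add(Rational(43299, 17899), Rational(-453492, 163879)) = Rational(-1021256487, 2933270221)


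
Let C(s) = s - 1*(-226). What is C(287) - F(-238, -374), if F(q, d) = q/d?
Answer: 5636/11 ≈ 512.36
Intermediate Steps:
C(s) = 226 + s (C(s) = s + 226 = 226 + s)
C(287) - F(-238, -374) = (226 + 287) - (-238)/(-374) = 513 - (-238)*(-1)/374 = 513 - 1*7/11 = 513 - 7/11 = 5636/11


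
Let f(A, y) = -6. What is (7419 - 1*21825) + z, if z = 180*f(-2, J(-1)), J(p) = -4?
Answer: -15486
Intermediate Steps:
z = -1080 (z = 180*(-6) = -1080)
(7419 - 1*21825) + z = (7419 - 1*21825) - 1080 = (7419 - 21825) - 1080 = -14406 - 1080 = -15486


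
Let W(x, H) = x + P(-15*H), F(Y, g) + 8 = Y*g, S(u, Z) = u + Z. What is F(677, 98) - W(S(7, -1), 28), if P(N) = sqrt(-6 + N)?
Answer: 66332 - I*sqrt(426) ≈ 66332.0 - 20.64*I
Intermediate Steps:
S(u, Z) = Z + u
F(Y, g) = -8 + Y*g
W(x, H) = x + sqrt(-6 - 15*H)
F(677, 98) - W(S(7, -1), 28) = (-8 + 677*98) - ((-1 + 7) + sqrt(-6 - 15*28)) = (-8 + 66346) - (6 + sqrt(-6 - 420)) = 66338 - (6 + sqrt(-426)) = 66338 - (6 + I*sqrt(426)) = 66338 + (-6 - I*sqrt(426)) = 66332 - I*sqrt(426)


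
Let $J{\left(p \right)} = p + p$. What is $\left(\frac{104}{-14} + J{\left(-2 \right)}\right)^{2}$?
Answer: $\frac{6400}{49} \approx 130.61$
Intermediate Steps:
$J{\left(p \right)} = 2 p$
$\left(\frac{104}{-14} + J{\left(-2 \right)}\right)^{2} = \left(\frac{104}{-14} + 2 \left(-2\right)\right)^{2} = \left(104 \left(- \frac{1}{14}\right) - 4\right)^{2} = \left(- \frac{52}{7} - 4\right)^{2} = \left(- \frac{80}{7}\right)^{2} = \frac{6400}{49}$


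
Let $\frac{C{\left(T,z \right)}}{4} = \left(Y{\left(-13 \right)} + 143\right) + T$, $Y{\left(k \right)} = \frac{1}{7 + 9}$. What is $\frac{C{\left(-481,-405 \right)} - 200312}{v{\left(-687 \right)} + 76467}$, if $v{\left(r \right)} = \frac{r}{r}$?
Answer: $- \frac{806655}{305872} \approx -2.6372$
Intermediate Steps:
$Y{\left(k \right)} = \frac{1}{16}$
$C{\left(T,z \right)} = \frac{2289}{4} + 4 T$ ($C{\left(T,z \right)} = 4 \left(\left(\frac{1}{16} + 143\right) + T\right) = 4 \left(\frac{2289}{16} + T\right) = \frac{2289}{4} + 4 T$)
$v{\left(r \right)} = 1$
$\frac{C{\left(-481,-405 \right)} - 200312}{v{\left(-687 \right)} + 76467} = \frac{\left(\frac{2289}{4} + 4 \left(-481\right)\right) - 200312}{1 + 76467} = \frac{\left(\frac{2289}{4} - 1924\right) - 200312}{76468} = \left(- \frac{5407}{4} - 200312\right) \frac{1}{76468} = \left(- \frac{806655}{4}\right) \frac{1}{76468} = - \frac{806655}{305872}$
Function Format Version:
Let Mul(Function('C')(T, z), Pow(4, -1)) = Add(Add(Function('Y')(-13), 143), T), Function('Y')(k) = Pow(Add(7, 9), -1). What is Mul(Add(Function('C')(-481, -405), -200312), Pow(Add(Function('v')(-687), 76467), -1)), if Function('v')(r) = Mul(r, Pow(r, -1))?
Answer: Rational(-806655, 305872) ≈ -2.6372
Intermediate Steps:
Function('Y')(k) = Rational(1, 16) (Function('Y')(k) = Pow(16, -1) = Rational(1, 16))
Function('C')(T, z) = Add(Rational(2289, 4), Mul(4, T)) (Function('C')(T, z) = Mul(4, Add(Add(Rational(1, 16), 143), T)) = Mul(4, Add(Rational(2289, 16), T)) = Add(Rational(2289, 4), Mul(4, T)))
Function('v')(r) = 1
Mul(Add(Function('C')(-481, -405), -200312), Pow(Add(Function('v')(-687), 76467), -1)) = Mul(Add(Add(Rational(2289, 4), Mul(4, -481)), -200312), Pow(Add(1, 76467), -1)) = Mul(Add(Add(Rational(2289, 4), -1924), -200312), Pow(76468, -1)) = Mul(Add(Rational(-5407, 4), -200312), Rational(1, 76468)) = Mul(Rational(-806655, 4), Rational(1, 76468)) = Rational(-806655, 305872)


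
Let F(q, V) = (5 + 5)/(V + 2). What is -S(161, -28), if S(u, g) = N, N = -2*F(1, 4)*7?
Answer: 70/3 ≈ 23.333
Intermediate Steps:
F(q, V) = 10/(2 + V)
N = -70/3 (N = -20/(2 + 4)*7 = -20/6*7 = -2*5/3*7 = -10/3*7 = -70/3 ≈ -23.333)
S(u, g) = -70/3
-S(161, -28) = -1*(-70/3) = 70/3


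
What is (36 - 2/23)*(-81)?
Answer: -66906/23 ≈ -2909.0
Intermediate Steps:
(36 - 2/23)*(-81) = (826/23)*(-81) = -66906/23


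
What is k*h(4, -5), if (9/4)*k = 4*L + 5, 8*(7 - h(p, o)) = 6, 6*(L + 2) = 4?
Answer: -25/27 ≈ -0.92593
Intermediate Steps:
L = -4/3 (L = -2 + (1/6)*4 = -2 + 2/3 = -4/3 ≈ -1.3333)
h(p, o) = 25/4 (h(p, o) = 7 - 1/8*6 = 7 - 3/4 = 25/4)
k = -4/27 (k = 4*(4*(-4/3) + 5)/9 = 4*(-16/3 + 5)/9 = (4/9)*(-1/3) = -4/27 ≈ -0.14815)
k*h(4, -5) = -4/27*25/4 = -25/27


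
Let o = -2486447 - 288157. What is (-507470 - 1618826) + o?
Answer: -4900900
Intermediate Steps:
o = -2774604
(-507470 - 1618826) + o = (-507470 - 1618826) - 2774604 = -2126296 - 2774604 = -4900900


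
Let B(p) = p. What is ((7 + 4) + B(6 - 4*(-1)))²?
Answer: 441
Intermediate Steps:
((7 + 4) + B(6 - 4*(-1)))² = ((7 + 4) + (6 - 4*(-1)))² = (11 + (6 + 4))² = (11 + 10)² = 21² = 441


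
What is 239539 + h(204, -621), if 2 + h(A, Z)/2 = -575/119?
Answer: 28503515/119 ≈ 2.3953e+5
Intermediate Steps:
h(A, Z) = -1626/119 (h(A, Z) = -4 + 2*(-575/119) = -4 - 1150/119 = -1626/119)
239539 + h(204, -621) = 239539 - 1626/119 = 28503515/119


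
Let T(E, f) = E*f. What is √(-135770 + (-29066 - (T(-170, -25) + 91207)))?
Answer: I*√260293 ≈ 510.19*I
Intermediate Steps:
√(-135770 + (-29066 - (T(-170, -25) + 91207))) = √(-135770 + (-29066 - (-170*(-25) + 91207))) = √(-135770 + (-29066 - (4250 + 91207))) = √(-135770 + (-29066 - 1*95457)) = √(-135770 + (-29066 - 95457)) = √(-135770 - 124523) = √(-260293) = I*√260293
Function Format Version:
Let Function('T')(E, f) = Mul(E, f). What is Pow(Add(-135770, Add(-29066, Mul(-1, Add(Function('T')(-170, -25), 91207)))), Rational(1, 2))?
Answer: Mul(I, Pow(260293, Rational(1, 2))) ≈ Mul(510.19, I)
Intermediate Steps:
Pow(Add(-135770, Add(-29066, Mul(-1, Add(Function('T')(-170, -25), 91207)))), Rational(1, 2)) = Pow(Add(-135770, Add(-29066, Mul(-1, Add(Mul(-170, -25), 91207)))), Rational(1, 2)) = Pow(Add(-135770, Add(-29066, Mul(-1, Add(4250, 91207)))), Rational(1, 2)) = Pow(Add(-135770, Add(-29066, Mul(-1, 95457))), Rational(1, 2)) = Pow(Add(-135770, Add(-29066, -95457)), Rational(1, 2)) = Pow(Add(-135770, -124523), Rational(1, 2)) = Pow(-260293, Rational(1, 2)) = Mul(I, Pow(260293, Rational(1, 2)))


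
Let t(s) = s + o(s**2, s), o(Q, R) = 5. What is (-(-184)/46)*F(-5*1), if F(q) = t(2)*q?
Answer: -140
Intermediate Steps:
t(s) = 5 + s (t(s) = s + 5 = 5 + s)
F(q) = 7*q (F(q) = (5 + 2)*q = 7*q)
(-(-184)/46)*F(-5*1) = (-(-184)/46)*(7*(-5*1)) = (-(-184)/46)*(7*(-5)) = -46*(-2/23)*(-35) = 4*(-35) = -140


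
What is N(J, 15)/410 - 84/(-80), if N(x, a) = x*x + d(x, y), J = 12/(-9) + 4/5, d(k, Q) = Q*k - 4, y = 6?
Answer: 190613/184500 ≈ 1.0331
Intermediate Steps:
d(k, Q) = -4 + Q*k
J = -8/15 (J = 12*(-⅑) + 4*(⅕) = -4/3 + ⅘ = -8/15 ≈ -0.53333)
N(x, a) = -4 + x² + 6*x (N(x, a) = x*x + (-4 + 6*x) = x² + (-4 + 6*x) = -4 + x² + 6*x)
N(J, 15)/410 - 84/(-80) = (-4 + (-8/15)² + 6*(-8/15))/410 - 84/(-80) = (-4 + 64/225 - 16/5)*(1/410) - 84*(-1/80) = -1556/225*1/410 + 21/20 = -778/46125 + 21/20 = 190613/184500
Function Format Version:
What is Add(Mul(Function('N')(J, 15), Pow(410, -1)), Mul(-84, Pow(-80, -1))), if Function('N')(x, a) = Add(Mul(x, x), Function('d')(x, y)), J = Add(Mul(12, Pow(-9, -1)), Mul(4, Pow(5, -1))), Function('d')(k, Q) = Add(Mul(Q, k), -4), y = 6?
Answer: Rational(190613, 184500) ≈ 1.0331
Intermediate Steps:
Function('d')(k, Q) = Add(-4, Mul(Q, k))
J = Rational(-8, 15) (J = Add(Mul(12, Rational(-1, 9)), Mul(4, Rational(1, 5))) = Add(Rational(-4, 3), Rational(4, 5)) = Rational(-8, 15) ≈ -0.53333)
Function('N')(x, a) = Add(-4, Pow(x, 2), Mul(6, x)) (Function('N')(x, a) = Add(Mul(x, x), Add(-4, Mul(6, x))) = Add(Pow(x, 2), Add(-4, Mul(6, x))) = Add(-4, Pow(x, 2), Mul(6, x)))
Add(Mul(Function('N')(J, 15), Pow(410, -1)), Mul(-84, Pow(-80, -1))) = Add(Mul(Add(-4, Pow(Rational(-8, 15), 2), Mul(6, Rational(-8, 15))), Pow(410, -1)), Mul(-84, Pow(-80, -1))) = Add(Mul(Add(-4, Rational(64, 225), Rational(-16, 5)), Rational(1, 410)), Mul(-84, Rational(-1, 80))) = Add(Mul(Rational(-1556, 225), Rational(1, 410)), Rational(21, 20)) = Add(Rational(-778, 46125), Rational(21, 20)) = Rational(190613, 184500)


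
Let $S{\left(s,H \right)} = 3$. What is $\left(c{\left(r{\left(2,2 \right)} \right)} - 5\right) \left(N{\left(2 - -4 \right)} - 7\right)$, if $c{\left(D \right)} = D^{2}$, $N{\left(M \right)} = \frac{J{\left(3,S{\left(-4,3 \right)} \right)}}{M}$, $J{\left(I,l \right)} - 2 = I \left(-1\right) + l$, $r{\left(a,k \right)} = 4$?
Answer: $- \frac{220}{3} \approx -73.333$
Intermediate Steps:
$J{\left(I,l \right)} = 2 + l - I$ ($J{\left(I,l \right)} = 2 + \left(I \left(-1\right) + l\right) = 2 - \left(I - l\right) = 2 + l - I$)
$N{\left(M \right)} = \frac{2}{M}$ ($N{\left(M \right)} = \frac{2 + 3 - 3}{M} = \frac{2}{M}$)
$\left(c{\left(r{\left(2,2 \right)} \right)} - 5\right) \left(N{\left(2 - -4 \right)} - 7\right) = \left(4^{2} - 5\right) \left(\frac{2}{2 - -4} - 7\right) = \left(16 - 5\right) \left(\frac{2}{2 + 4} - 7\right) = 11 \left(\frac{2}{6} - 7\right) = 11 \left(2 \cdot \frac{1}{6} - 7\right) = 11 \left(\frac{1}{3} - 7\right) = 11 \left(- \frac{20}{3}\right) = - \frac{220}{3}$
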